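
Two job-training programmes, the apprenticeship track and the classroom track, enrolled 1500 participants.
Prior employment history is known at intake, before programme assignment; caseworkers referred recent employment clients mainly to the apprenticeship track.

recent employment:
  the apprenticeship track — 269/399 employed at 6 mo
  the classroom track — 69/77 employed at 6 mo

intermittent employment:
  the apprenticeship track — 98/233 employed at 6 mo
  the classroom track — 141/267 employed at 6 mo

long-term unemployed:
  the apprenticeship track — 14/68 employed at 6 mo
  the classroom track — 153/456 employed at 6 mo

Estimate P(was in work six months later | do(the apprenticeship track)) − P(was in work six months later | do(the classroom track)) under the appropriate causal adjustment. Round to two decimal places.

-0.15

the classroom track is higher inside every prior employment history stratum but the apprenticeship track is higher in aggregate. Whether to stratify depends on how prior employment history relates to the programme.
Prior employment history differs across programmes for reasons unrelated to any effect of the programme itself, and it separately predicts the outcome — a classic confounder. We must compare within prior employment history levels.
Adjusting over the population distribution of prior employment history: 0.317·(0.674−0.896) + 0.333·(0.421−0.528) + 0.349·(0.206−0.336) = -0.152.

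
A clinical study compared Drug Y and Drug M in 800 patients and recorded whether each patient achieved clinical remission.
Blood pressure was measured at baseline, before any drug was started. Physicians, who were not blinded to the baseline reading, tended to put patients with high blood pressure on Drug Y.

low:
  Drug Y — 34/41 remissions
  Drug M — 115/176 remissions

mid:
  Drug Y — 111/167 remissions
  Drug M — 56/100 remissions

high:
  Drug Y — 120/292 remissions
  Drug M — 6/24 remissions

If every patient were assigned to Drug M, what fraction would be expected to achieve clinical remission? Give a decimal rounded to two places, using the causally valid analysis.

The stratified and pooled comparisons disagree (Drug Y wins within each blood pressure; Drug M wins overall), so the answer turns on the causal role of blood pressure.
Nothing the drug does changes blood pressure; the imbalance is an allocation artefact. With blood pressure also predicting the outcome, the pooled figure is confounded, and the within-stratum comparison is the causal one.
Standardising Drug M to the population blood pressure mix: 0.271·115/176 + 0.334·56/100 + 0.395·6/24 = 0.463.

0.46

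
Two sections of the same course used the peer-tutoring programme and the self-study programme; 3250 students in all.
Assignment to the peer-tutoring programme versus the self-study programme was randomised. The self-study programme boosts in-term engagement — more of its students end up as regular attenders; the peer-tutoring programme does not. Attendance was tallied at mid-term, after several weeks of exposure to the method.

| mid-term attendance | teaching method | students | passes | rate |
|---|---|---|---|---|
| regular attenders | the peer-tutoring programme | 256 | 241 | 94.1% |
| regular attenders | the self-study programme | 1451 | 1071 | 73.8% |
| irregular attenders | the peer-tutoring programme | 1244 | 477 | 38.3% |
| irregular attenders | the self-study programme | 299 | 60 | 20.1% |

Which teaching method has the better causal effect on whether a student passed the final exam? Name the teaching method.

the self-study programme

Within every mid-term attendance level the peer-tutoring programme has the higher rate, yet pooled the self-study programme does — Simpson's reversal.
The distribution of mid-term attendance is itself part of what the teaching method does — it is an intermediate outcome. Holding it fixed would remove that part of the effect; the total effect is the pooled difference.
Pooled: the peer-tutoring programme 47.9% vs the self-study programme 64.6%; the self-study programme is higher overall.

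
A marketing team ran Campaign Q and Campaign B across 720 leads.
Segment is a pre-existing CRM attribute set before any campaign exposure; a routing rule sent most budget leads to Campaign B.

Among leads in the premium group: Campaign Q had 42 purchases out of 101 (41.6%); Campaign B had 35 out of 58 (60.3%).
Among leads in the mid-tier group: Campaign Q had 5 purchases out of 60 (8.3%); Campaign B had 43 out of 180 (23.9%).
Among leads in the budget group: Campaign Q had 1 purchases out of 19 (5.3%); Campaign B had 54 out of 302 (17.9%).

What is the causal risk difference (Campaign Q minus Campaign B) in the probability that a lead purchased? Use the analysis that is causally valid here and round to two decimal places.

-0.15

The stratified and pooled comparisons disagree (Campaign B wins within each customer segment; Campaign Q wins overall), so the answer turns on the causal role of customer segment.
Here customer segment is a common cause — it drives both which campaign a case falls under and the outcome. The crude comparison mixes populations; the stratum-specific rates are the causally relevant ones.
Adjusting over the population distribution of customer segment: 0.221·(0.416−0.603) + 0.333·(0.083−0.239) + 0.446·(0.053−0.179) = -0.150.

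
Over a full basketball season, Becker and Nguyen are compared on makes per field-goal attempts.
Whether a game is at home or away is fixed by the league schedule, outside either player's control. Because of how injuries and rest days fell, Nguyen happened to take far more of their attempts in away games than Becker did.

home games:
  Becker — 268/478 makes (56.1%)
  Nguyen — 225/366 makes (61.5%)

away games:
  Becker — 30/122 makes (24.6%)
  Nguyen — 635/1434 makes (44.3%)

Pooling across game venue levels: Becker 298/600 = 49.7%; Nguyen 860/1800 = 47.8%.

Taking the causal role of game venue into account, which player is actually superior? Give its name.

Game venue differs across players for reasons unrelated to any effect of the player itself, and it separately predicts the outcome — a classic confounder. We must compare within game venue levels.
Within each level — home games: 56.1% vs 61.5%; away games: 24.6% vs 44.3% — Nguyen is higher every time.

Nguyen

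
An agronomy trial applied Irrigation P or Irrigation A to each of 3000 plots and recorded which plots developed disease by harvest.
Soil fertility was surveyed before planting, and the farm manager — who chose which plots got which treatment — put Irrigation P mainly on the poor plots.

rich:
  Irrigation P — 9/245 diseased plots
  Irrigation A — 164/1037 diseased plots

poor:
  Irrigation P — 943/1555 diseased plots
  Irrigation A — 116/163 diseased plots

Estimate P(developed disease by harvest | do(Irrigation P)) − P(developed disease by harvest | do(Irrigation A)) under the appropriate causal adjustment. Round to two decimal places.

-0.11

The soil fertility-specific comparison favours Irrigation P throughout, but the pooled figures favour Irrigation A. The question is whether to condition on soil fertility.
The imbalance in soil fertility arose from how plots were allocated, not from anything the irrigation did; and soil fertility independently affects the outcome. The pooled gap is confounded — condition on soil fertility.
Adjusting over the population distribution of soil fertility: 0.427·(0.037−0.158) + 0.573·(0.606−0.712) = -0.112.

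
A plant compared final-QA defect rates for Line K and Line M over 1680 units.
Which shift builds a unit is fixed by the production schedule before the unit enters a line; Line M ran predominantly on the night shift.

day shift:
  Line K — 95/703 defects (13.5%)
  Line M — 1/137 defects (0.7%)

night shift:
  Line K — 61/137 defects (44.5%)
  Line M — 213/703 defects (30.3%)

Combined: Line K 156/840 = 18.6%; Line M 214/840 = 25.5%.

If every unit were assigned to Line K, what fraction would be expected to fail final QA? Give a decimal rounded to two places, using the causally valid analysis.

The shift-specific comparison favours Line M throughout, but the pooled figures favour Line K. The question is whether to condition on shift.
Since shift is a pre-existing factor (not a product of the line) and it affects the outcome on its own, it is a confounder. The stratified rates, not the pooled rate, identify the causal effect.
Standardising Line K to the population shift mix: 0.500·95/703 + 0.500·61/137 = 0.290.

0.29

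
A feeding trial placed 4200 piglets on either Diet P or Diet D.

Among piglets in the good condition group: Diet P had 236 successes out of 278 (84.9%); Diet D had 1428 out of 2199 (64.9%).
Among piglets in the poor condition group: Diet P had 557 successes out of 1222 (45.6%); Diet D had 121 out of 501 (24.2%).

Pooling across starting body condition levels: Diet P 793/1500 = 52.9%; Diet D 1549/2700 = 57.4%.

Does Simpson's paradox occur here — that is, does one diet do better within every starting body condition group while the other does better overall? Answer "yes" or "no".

Within each starting body condition level (good condition 84.9% vs 64.9%; poor condition 45.6% vs 24.2%), Diet P has the higher rate every time. Pooled: 52.9% vs 57.4% — Diet D has the higher rate overall. The two comparisons disagree.

yes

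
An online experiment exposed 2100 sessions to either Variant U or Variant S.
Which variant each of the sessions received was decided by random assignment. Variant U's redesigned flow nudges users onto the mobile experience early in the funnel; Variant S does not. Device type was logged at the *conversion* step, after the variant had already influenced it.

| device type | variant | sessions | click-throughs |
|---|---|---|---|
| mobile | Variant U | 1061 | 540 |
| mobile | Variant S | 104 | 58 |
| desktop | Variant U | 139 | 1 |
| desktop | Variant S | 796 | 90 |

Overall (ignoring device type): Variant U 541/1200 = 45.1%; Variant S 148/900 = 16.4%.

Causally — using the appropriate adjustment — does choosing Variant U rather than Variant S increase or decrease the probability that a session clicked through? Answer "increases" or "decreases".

Variant S is higher inside every device type stratum but Variant U is higher in aggregate. Whether to stratify depends on how device type relates to the variant.
The distribution of device type is itself part of what the variant does — it is an intermediate outcome. Holding it fixed would remove that part of the effect; the total effect is the pooled difference.
Pooled: Variant U 45.1% vs Variant S 16.4%; Variant U is higher overall.

increases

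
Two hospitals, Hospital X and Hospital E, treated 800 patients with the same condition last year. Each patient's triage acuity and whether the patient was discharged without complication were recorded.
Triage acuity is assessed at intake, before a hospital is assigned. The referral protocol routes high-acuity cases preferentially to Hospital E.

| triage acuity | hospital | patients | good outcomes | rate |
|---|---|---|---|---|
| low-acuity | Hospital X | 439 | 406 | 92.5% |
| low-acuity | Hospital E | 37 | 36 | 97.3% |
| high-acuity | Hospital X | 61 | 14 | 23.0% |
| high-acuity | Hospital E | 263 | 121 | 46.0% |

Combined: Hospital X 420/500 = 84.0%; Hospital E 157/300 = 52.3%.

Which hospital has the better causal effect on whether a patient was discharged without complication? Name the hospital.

Since triage acuity is a pre-existing factor (not a product of the hospital) and it affects the outcome on its own, it is a confounder. The stratified rates, not the pooled rate, identify the causal effect.
Within each level — low-acuity: 92.5% vs 97.3%; high-acuity: 23.0% vs 46.0% — Hospital E is higher every time.

Hospital E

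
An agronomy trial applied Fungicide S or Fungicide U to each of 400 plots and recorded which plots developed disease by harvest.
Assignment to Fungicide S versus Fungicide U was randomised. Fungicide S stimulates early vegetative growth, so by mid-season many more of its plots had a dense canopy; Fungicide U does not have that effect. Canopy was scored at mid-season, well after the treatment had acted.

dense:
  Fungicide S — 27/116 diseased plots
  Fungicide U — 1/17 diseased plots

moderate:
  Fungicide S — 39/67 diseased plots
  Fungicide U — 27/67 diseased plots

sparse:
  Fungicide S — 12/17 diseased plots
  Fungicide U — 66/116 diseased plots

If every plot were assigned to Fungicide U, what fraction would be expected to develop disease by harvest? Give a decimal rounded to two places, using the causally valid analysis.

Mid-season canopy is recorded after the fungicide and is itself shifted by it — it sits on the causal path from fungicide to outcome. Conditioning on a mediator would strip out part of the effect we want; the pooled comparison gives the total causal effect.
So P(outcome | do(Fungicide U)) is just the pooled rate for Fungicide U: 94/200 = 0.470.

0.47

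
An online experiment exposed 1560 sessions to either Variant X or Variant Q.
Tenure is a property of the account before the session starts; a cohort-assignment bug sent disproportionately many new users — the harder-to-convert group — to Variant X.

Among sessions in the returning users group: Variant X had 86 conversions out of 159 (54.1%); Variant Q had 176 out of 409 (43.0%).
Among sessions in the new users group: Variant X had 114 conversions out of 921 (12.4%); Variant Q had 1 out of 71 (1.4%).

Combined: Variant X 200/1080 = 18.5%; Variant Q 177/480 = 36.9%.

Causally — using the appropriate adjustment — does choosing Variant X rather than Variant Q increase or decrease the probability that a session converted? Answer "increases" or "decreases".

Variant X is higher inside every user tenure stratum but Variant Q is higher in aggregate. Whether to stratify depends on how user tenure relates to the variant.
Since user tenure is a pre-existing factor (not a product of the variant) and it affects the outcome on its own, it is a confounder. The stratified rates, not the pooled rate, identify the causal effect.
Within each level — returning users: 54.1% vs 43.0%; new users: 12.4% vs 1.4% — Variant X is higher every time.

increases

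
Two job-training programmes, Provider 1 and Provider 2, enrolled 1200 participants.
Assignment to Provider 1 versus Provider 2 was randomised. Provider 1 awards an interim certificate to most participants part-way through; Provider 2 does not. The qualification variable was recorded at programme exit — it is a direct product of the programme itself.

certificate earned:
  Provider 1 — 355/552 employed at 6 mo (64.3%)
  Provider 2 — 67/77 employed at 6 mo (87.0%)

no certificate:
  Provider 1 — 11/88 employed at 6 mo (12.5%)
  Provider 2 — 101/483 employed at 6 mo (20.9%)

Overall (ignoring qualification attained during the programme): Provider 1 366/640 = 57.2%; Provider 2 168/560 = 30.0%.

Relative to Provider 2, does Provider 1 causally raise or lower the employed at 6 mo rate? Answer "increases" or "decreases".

Because the programme influences qualification attained during the programme, qualification attained during the programme is a post-treatment mediator, not a confounder. Stratifying on it would bias the estimate; the causal effect is the crude pooled difference.
Pooled: Provider 1 57.2% vs Provider 2 30.0%; Provider 1 is higher overall.

increases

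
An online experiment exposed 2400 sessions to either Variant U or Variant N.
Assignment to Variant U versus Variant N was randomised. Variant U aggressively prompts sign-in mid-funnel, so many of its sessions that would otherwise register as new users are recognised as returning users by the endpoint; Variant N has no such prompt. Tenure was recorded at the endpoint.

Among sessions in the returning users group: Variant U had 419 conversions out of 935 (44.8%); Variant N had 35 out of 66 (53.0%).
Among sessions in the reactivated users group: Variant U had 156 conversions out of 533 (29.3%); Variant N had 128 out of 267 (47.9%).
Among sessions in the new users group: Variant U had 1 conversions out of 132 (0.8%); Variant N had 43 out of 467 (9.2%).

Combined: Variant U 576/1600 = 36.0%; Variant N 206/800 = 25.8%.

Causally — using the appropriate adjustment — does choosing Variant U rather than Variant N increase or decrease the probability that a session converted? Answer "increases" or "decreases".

increases

User tenure is recorded after the variant and is itself shifted by it — it sits on the causal path from variant to outcome. Conditioning on a mediator would strip out part of the effect we want; the pooled comparison gives the total causal effect.
Pooled: Variant U 36.0% vs Variant N 25.8%; Variant U is higher overall.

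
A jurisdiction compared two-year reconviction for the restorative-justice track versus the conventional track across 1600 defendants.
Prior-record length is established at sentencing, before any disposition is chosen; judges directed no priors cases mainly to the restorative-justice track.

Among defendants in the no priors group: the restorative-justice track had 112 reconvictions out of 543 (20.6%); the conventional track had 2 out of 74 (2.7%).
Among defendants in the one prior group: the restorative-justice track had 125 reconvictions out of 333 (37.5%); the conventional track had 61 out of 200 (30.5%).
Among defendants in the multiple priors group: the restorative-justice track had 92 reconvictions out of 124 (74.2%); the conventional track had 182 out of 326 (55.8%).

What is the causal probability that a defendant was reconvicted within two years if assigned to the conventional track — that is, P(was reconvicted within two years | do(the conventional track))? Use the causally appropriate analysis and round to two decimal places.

0.27

Prior-record length is set before the disposition has any effect — it is not caused by the disposition — and it independently drives the outcome. That makes it a confounder, so the causal comparison is within prior-record length levels.
Standardising the conventional track to the population prior-record length mix: 0.386·2/74 + 0.333·61/200 + 0.281·182/326 = 0.269.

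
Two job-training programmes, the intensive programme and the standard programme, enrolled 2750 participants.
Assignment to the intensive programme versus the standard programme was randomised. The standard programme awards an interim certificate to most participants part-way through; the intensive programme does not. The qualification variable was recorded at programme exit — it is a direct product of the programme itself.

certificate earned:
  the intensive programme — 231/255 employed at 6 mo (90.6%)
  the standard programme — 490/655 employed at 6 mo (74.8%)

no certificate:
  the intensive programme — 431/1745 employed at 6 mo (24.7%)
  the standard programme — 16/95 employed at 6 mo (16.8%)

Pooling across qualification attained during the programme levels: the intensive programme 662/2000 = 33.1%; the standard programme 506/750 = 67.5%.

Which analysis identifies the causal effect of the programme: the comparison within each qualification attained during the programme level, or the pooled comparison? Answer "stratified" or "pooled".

pooled

The distribution of qualification attained during the programme is itself part of what the programme does — it is an intermediate outcome. Holding it fixed would remove that part of the effect; the total effect is the pooled difference.
Pooled: the intensive programme 33.1% vs the standard programme 67.5%; the standard programme is higher overall.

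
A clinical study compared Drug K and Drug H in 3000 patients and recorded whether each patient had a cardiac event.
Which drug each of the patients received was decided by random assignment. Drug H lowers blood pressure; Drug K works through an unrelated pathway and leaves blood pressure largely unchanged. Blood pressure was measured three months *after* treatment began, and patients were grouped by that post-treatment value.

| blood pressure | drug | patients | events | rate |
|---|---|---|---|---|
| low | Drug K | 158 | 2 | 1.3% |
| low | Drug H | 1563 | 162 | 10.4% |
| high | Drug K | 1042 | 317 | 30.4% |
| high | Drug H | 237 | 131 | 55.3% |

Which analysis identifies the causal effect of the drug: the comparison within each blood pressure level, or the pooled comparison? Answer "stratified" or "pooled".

Blood pressure here is a post-treatment variable shaped by the drug; conditioning on it would introduce bias rather than remove it. The overall comparison is the causal one.
Pooled: Drug K 26.6% vs Drug H 16.3%; Drug H is lower overall.

pooled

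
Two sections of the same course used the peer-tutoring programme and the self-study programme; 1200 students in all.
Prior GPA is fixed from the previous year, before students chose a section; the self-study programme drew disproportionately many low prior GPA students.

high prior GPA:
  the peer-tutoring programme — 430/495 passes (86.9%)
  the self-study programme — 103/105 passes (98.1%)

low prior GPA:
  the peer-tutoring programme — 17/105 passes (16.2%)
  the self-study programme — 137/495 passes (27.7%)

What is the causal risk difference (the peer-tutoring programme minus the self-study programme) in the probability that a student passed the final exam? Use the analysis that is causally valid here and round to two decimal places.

-0.11

The imbalance in prior GPA band arose from how students were allocated, not from anything the teaching method did; and prior GPA band independently affects the outcome. The pooled gap is confounded — condition on prior GPA band.
Adjusting over the population distribution of prior GPA band: 0.500·(0.869−0.981) + 0.500·(0.162−0.277) = -0.114.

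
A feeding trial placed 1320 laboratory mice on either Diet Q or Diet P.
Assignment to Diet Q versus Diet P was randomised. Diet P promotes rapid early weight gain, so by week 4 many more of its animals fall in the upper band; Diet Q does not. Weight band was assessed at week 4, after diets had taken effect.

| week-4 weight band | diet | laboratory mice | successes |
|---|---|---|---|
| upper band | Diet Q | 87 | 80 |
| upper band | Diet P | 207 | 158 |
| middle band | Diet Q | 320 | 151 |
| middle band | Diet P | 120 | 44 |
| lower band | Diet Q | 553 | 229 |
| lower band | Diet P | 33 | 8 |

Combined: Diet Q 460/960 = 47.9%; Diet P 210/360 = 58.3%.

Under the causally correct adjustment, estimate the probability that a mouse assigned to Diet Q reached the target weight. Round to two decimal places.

The week-4 weight band-specific comparison favours Diet Q throughout, but the pooled figures favour Diet P. The question is whether to condition on week-4 weight band.
Week-4 weight band here is a post-treatment variable shaped by the diet; conditioning on it would introduce bias rather than remove it. The overall comparison is the causal one.
So P(outcome | do(Diet Q)) is just the pooled rate for Diet Q: 460/960 = 0.479.

0.48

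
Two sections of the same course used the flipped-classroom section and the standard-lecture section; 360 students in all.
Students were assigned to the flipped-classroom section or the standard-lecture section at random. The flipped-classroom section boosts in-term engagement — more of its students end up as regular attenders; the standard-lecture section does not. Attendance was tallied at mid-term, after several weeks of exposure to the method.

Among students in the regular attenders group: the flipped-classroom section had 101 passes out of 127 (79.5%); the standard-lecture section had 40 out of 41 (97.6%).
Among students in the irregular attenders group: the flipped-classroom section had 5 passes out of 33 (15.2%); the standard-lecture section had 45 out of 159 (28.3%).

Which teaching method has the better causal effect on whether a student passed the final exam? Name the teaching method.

the flipped-classroom section

Stratifying would compare teaching methods among students the teaching methods themselves sorted into mid-term attendance groups — a form of selection on an intermediate. The unconditioned pooled rates give the total causal effect.
Pooled: the flipped-classroom section 66.2% vs the standard-lecture section 42.5%; the flipped-classroom section is higher overall.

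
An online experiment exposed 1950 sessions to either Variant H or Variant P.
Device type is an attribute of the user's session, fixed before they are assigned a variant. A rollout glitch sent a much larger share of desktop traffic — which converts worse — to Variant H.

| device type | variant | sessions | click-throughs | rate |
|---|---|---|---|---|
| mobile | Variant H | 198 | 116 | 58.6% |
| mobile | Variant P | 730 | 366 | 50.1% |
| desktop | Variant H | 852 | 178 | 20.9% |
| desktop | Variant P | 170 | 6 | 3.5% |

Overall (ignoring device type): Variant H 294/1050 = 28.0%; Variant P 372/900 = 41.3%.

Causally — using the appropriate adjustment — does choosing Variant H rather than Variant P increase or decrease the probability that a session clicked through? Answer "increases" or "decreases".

Here device type is a common cause — it drives both which variant a case falls under and the outcome. The crude comparison mixes populations; the stratum-specific rates are the causally relevant ones.
Within each level — mobile: 58.6% vs 50.1%; desktop: 20.9% vs 3.5% — Variant H is higher every time.

increases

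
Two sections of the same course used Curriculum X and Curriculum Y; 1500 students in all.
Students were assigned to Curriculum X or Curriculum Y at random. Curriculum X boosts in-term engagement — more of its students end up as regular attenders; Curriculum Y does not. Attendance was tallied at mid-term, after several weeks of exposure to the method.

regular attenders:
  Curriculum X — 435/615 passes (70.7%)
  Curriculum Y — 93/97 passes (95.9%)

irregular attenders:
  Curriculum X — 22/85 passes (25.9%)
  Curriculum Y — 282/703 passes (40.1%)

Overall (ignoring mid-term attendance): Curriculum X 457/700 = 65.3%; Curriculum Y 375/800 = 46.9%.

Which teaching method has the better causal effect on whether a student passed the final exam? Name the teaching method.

Curriculum X

Because the teaching method influences mid-term attendance, mid-term attendance is a post-treatment mediator, not a confounder. Stratifying on it would bias the estimate; the causal effect is the crude pooled difference.
Pooled: Curriculum X 65.3% vs Curriculum Y 46.9%; Curriculum X is higher overall.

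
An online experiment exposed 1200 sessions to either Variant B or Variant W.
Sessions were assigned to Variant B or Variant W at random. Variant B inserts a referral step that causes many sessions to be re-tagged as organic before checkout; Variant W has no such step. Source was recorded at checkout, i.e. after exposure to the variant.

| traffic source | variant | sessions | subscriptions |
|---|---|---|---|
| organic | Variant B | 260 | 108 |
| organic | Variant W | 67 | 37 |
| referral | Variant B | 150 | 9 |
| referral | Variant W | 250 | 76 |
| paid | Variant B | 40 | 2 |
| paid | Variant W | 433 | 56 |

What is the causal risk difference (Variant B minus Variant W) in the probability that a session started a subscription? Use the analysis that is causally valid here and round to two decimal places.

The stratified and pooled comparisons disagree (Variant W wins within each traffic source; Variant B wins overall), so the answer turns on the causal role of traffic source.
Stratifying would compare variants among sessions the variants themselves sorted into traffic source groups — a form of selection on an intermediate. The unconditioned pooled rates give the total causal effect.
The causal difference is the pooled difference: 0.264 − 0.225 = +0.039.

+0.04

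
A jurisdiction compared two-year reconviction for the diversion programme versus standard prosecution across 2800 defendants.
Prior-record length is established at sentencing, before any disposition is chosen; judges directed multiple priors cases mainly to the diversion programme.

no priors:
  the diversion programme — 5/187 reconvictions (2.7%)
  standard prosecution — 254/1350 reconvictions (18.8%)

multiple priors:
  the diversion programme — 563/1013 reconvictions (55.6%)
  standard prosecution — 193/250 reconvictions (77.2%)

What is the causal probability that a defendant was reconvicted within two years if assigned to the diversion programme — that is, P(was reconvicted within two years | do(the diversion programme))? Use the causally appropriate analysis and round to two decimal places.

0.27

Prior-record length satisfies the back-door criterion: it is not a descendant of the disposition, and it blocks the spurious path from disposition to outcome. Adjusting for it (i.e., using the within-prior-record length rates) gives the causal effect.
Standardising the diversion programme to the population prior-record length mix: 0.549·5/187 + 0.451·563/1013 = 0.265.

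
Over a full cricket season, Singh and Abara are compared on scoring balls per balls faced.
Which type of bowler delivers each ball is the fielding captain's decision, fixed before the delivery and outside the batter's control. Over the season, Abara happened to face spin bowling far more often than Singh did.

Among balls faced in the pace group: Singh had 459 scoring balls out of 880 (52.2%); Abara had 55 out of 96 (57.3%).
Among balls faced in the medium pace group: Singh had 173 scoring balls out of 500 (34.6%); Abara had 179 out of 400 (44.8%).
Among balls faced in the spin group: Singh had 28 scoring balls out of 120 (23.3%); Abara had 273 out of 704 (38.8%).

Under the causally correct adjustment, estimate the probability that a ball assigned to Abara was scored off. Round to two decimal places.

0.47

Within every bowling type level Abara has the higher rate, yet pooled Singh does — Simpson's reversal.
Bowling type satisfies the back-door criterion: it is not a descendant of the player, and it blocks the spurious path from player to outcome. Adjusting for it (i.e., using the within-bowling type rates) gives the causal effect.
Standardising Abara to the population bowling type mix: 0.361·55/96 + 0.333·179/400 + 0.305·273/704 = 0.475.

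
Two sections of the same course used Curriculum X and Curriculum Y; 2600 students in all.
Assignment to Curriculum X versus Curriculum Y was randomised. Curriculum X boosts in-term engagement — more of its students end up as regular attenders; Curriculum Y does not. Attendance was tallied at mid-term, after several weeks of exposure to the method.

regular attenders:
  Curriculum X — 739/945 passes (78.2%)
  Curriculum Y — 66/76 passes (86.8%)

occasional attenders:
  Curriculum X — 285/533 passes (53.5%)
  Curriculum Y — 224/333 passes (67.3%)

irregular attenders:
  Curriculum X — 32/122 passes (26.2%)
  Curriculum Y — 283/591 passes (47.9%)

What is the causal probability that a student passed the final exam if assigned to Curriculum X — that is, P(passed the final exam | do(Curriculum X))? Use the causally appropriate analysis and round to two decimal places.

Mid-term attendance is downstream of the teaching method. One should not condition on a consequence of treatment, so the overall rates are the right comparison.
So P(outcome | do(Curriculum X)) is just the pooled rate for Curriculum X: 1056/1600 = 0.660.

0.66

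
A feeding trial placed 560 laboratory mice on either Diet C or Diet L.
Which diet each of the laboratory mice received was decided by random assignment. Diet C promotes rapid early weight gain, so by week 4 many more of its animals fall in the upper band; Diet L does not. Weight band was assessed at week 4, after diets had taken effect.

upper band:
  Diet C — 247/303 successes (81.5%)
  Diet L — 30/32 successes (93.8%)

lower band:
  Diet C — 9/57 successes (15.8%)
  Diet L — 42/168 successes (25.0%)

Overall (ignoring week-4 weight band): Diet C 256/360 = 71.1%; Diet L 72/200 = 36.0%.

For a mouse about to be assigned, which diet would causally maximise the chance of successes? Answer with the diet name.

The week-4 weight band-specific comparison favours Diet L throughout, but the pooled figures favour Diet C. The question is whether to condition on week-4 weight band.
Week-4 weight band is recorded after the diet and is itself shifted by it — it sits on the causal path from diet to outcome. Conditioning on a mediator would strip out part of the effect we want; the pooled comparison gives the total causal effect.
Pooled: Diet C 71.1% vs Diet L 36.0%; Diet C is higher overall.

Diet C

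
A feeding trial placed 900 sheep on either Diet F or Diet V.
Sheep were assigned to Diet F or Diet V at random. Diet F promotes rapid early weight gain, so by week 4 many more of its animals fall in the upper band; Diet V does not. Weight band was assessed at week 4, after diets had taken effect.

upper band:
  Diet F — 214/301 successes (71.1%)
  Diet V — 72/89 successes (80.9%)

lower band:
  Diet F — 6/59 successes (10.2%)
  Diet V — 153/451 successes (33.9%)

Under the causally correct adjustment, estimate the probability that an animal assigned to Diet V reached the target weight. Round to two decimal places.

The week-4 weight band-specific comparison favours Diet V throughout, but the pooled figures favour Diet F. The question is whether to condition on week-4 weight band.
Week-4 weight band here is a post-treatment variable shaped by the diet; conditioning on it would introduce bias rather than remove it. The overall comparison is the causal one.
So P(outcome | do(Diet V)) is just the pooled rate for Diet V: 225/540 = 0.417.

0.42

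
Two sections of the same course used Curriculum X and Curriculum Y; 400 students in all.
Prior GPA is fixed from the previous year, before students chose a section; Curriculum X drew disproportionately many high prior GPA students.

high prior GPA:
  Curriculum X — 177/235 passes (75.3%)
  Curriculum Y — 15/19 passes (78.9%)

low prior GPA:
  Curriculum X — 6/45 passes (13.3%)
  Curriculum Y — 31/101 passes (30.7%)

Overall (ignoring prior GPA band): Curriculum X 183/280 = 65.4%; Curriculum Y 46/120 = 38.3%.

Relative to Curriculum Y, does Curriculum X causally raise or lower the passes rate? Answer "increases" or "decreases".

decreases

The prior GPA band-specific comparison favours Curriculum Y throughout, but the pooled figures favour Curriculum X. The question is whether to condition on prior GPA band.
Nothing the teaching method does changes prior GPA band; the imbalance is an allocation artefact. With prior GPA band also predicting the outcome, the pooled figure is confounded, and the within-stratum comparison is the causal one.
Within each level — high prior GPA: 75.3% vs 78.9%; low prior GPA: 13.3% vs 30.7% — Curriculum Y is higher every time.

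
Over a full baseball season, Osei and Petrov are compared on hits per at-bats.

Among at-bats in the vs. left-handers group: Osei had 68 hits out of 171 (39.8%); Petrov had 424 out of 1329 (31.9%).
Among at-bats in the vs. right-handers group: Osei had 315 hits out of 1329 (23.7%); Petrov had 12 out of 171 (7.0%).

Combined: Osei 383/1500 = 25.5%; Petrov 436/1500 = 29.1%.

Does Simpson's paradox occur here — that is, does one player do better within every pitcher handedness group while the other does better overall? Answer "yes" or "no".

Within each pitcher handedness level (vs. left-handers 39.8% vs 31.9%; vs. right-handers 23.7% vs 7.0%), Osei has the higher rate every time. Pooled: 25.5% vs 29.1% — Petrov has the higher rate overall. The two comparisons disagree.

yes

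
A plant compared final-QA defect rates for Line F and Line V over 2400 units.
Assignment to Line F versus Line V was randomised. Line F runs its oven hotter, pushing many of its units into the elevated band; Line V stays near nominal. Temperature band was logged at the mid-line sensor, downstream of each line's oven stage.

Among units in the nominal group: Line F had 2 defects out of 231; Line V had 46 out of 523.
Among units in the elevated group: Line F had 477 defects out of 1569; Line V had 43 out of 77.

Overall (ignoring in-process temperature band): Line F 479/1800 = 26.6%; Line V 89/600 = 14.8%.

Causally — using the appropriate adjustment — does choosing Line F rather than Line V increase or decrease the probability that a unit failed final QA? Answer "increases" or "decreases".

increases

The stratified and pooled comparisons disagree (Line F wins within each in-process temperature band; Line V wins overall), so the answer turns on the causal role of in-process temperature band.
Because the line influences in-process temperature band, in-process temperature band is a post-treatment mediator, not a confounder. Stratifying on it would bias the estimate; the causal effect is the crude pooled difference.
Pooled: Line F 26.6% vs Line V 14.8%; Line V is lower overall.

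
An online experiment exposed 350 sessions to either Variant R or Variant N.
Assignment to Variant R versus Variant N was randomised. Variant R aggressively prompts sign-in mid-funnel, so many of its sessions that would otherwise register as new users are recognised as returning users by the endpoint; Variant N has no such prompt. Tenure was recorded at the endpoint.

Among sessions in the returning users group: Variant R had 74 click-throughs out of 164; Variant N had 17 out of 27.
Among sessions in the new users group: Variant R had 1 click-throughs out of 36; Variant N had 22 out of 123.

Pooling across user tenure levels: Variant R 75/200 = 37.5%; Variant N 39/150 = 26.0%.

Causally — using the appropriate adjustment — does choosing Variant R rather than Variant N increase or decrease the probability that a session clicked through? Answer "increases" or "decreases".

increases

The user tenure-specific comparison favours Variant N throughout, but the pooled figures favour Variant R. The question is whether to condition on user tenure.
User tenure lies on the pathway variant → user tenure → outcome, so adjusting for it blocks the indirect effect. For the total causal effect of variant, use the unadjusted pooled rates.
Pooled: Variant R 37.5% vs Variant N 26.0%; Variant R is higher overall.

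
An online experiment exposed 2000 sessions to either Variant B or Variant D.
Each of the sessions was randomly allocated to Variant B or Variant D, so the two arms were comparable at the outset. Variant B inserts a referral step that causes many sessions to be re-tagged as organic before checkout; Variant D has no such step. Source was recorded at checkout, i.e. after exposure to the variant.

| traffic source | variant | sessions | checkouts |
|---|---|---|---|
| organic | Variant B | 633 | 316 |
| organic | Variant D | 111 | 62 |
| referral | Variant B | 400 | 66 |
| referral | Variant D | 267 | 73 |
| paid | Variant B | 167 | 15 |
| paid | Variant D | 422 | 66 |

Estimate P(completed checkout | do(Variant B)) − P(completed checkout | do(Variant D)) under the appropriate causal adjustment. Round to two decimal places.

Traffic source here is a post-treatment variable shaped by the variant; conditioning on it would introduce bias rather than remove it. The overall comparison is the causal one.
The causal difference is the pooled difference: 0.331 − 0.251 = +0.080.

+0.08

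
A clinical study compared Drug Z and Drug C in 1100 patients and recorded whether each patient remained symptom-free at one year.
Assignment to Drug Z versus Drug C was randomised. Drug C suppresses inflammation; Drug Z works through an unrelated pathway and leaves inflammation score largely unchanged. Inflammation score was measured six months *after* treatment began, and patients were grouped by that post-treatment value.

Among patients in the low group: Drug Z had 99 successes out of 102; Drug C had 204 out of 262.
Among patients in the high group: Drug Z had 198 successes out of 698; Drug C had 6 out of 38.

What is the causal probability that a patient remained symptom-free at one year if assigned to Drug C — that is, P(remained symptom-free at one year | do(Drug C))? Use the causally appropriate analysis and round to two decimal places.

Inflammation score is downstream of the drug. One should not condition on a consequence of treatment, so the overall rates are the right comparison.
So P(outcome | do(Drug C)) is just the pooled rate for Drug C: 210/300 = 0.700.

0.70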